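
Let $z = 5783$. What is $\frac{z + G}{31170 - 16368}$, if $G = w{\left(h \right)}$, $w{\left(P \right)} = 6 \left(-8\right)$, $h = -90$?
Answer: $\frac{5735}{14802} \approx 0.38745$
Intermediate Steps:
$w{\left(P \right)} = -48$
$G = -48$
$\frac{z + G}{31170 - 16368} = \frac{5783 - 48}{31170 - 16368} = \frac{5735}{14802}$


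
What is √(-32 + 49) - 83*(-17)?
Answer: 1411 + √17 ≈ 1415.1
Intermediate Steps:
√(-32 + 49) - 83*(-17) = √17 + 1411 = 1411 + √17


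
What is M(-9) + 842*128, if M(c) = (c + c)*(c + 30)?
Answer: 107398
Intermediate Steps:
M(c) = 2*c*(30 + c) (M(c) = (2*c)*(30 + c) = 2*c*(30 + c))
M(-9) + 842*128 = 2*(-9)*(30 - 9) + 842*128 = 2*(-9)*21 + 107776 = -378 + 107776 = 107398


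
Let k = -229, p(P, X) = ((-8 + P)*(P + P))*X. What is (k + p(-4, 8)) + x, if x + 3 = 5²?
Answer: 561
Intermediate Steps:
x = 22 (x = -3 + 5² = -3 + 25 = 22)
p(P, X) = 2*P*X*(-8 + P) (p(P, X) = ((-8 + P)*(2*P))*X = (2*P*(-8 + P))*X = 2*P*X*(-8 + P))
(k + p(-4, 8)) + x = (-229 + 2*(-4)*8*(-8 - 4)) + 22 = (-229 + 2*(-4)*8*(-12)) + 22 = (-229 + 768) + 22 = 539 + 22 = 561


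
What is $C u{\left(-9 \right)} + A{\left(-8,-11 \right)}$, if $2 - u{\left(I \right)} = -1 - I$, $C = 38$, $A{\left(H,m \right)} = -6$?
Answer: $-234$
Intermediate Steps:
$u{\left(I \right)} = 3 + I$ ($u{\left(I \right)} = 2 - \left(-1 - I\right) = 2 + \left(1 + I\right) = 3 + I$)
$C u{\left(-9 \right)} + A{\left(-8,-11 \right)} = 38 \left(3 - 9\right) - 6 = 38 \left(-6\right) - 6 = -228 - 6 = -234$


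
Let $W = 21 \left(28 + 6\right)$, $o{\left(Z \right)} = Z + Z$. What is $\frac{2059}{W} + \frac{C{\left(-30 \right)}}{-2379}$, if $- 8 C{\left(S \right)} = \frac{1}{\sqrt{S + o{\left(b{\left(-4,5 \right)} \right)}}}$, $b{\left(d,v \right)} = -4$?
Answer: $\frac{2059}{714} - \frac{i \sqrt{38}}{723216} \approx 2.8838 - 8.5236 \cdot 10^{-6} i$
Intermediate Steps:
$o{\left(Z \right)} = 2 Z$
$C{\left(S \right)} = - \frac{1}{8 \sqrt{-8 + S}}$ ($C{\left(S \right)} = - \frac{1}{8 \sqrt{S + 2 \left(-4\right)}} = - \frac{1}{8 \sqrt{S - 8}} = - \frac{1}{8 \sqrt{-8 + S}}$)
$W = 714$ ($W = 21 \cdot 34 = 714$)
$\frac{2059}{W} + \frac{C{\left(-30 \right)}}{-2379} = \frac{2059}{714} + \frac{\left(- \frac{1}{8}\right) \frac{1}{\sqrt{-8 - 30}}}{-2379} = 2059 \cdot \frac{1}{714} + - \frac{1}{8 i \sqrt{38}} \left(- \frac{1}{2379}\right) = \frac{2059}{714} + - \frac{\left(- \frac{1}{38}\right) i \sqrt{38}}{8} \left(- \frac{1}{2379}\right) = \frac{2059}{714} + \frac{i \sqrt{38}}{304} \left(- \frac{1}{2379}\right) = \frac{2059}{714} - \frac{i \sqrt{38}}{723216}$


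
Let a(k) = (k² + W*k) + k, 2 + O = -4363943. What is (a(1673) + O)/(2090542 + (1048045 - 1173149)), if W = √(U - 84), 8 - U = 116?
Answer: -1563343/1965438 + 6692*I*√3/982719 ≈ -0.79542 + 0.011795*I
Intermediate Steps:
U = -108 (U = 8 - 1*116 = 8 - 116 = -108)
W = 8*I*√3 (W = √(-108 - 84) = √(-192) = 8*I*√3 ≈ 13.856*I)
O = -4363945 (O = -2 - 4363943 = -4363945)
a(k) = k + k² + 8*I*k*√3 (a(k) = (k² + (8*I*√3)*k) + k = (k² + 8*I*k*√3) + k = k + k² + 8*I*k*√3)
(a(1673) + O)/(2090542 + (1048045 - 1173149)) = (1673*(1 + 1673 + 8*I*√3) - 4363945)/(2090542 + (1048045 - 1173149)) = (1673*(1674 + 8*I*√3) - 4363945)/(2090542 - 125104) = ((2800602 + 13384*I*√3) - 4363945)/1965438 = (-1563343 + 13384*I*√3)*(1/1965438) = -1563343/1965438 + 6692*I*√3/982719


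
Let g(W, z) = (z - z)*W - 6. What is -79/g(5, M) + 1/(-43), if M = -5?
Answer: 3391/258 ≈ 13.143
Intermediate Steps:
g(W, z) = -6 (g(W, z) = 0*W - 6 = 0 - 6 = -6)
-79/g(5, M) + 1/(-43) = -79/(-6) + 1/(-43) = -79*(-1/6) - 1/43 = 79/6 - 1/43 = 3391/258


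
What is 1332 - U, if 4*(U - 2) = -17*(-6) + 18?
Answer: 1300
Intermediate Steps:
U = 32 (U = 2 + (-17*(-6) + 18)/4 = 2 + (102 + 18)/4 = 2 + (¼)*120 = 2 + 30 = 32)
1332 - U = 1332 - 1*32 = 1332 - 32 = 1300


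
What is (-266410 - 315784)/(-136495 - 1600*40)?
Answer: 582194/200495 ≈ 2.9038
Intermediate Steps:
(-266410 - 315784)/(-136495 - 1600*40) = -582194/(-136495 - 64000) = -582194/(-200495) = -582194*(-1/200495) = 582194/200495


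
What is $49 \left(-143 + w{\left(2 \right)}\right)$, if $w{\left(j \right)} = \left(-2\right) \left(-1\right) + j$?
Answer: $-6811$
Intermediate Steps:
$w{\left(j \right)} = 2 + j$
$49 \left(-143 + w{\left(2 \right)}\right) = 49 \left(-143 + \left(2 + 2\right)\right) = 49 \left(-143 + 4\right) = 49 \left(-139\right) = -6811$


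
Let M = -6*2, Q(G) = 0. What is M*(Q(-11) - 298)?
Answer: 3576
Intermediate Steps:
M = -12
M*(Q(-11) - 298) = -12*(0 - 298) = -12*(-298) = 3576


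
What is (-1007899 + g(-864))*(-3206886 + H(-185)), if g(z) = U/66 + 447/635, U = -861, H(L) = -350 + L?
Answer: 45162160160813661/13970 ≈ 3.2328e+12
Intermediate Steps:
g(z) = -172411/13970 (g(z) = -861/66 + 447/635 = -861*1/66 + 447*(1/635) = -287/22 + 447/635 = -172411/13970)
(-1007899 + g(-864))*(-3206886 + H(-185)) = (-1007899 - 172411/13970)*(-3206886 + (-350 - 185)) = -14080521441*(-3206886 - 535)/13970 = -14080521441/13970*(-3207421) = 45162160160813661/13970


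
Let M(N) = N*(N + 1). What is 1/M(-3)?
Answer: ⅙ ≈ 0.16667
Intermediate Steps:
M(N) = N*(1 + N)
1/M(-3) = 1/(-3*(1 - 3)) = 1/(-3*(-2)) = 1/6 = ⅙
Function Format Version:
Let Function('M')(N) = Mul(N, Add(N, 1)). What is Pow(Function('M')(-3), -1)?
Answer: Rational(1, 6) ≈ 0.16667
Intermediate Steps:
Function('M')(N) = Mul(N, Add(1, N))
Pow(Function('M')(-3), -1) = Pow(Mul(-3, Add(1, -3)), -1) = Pow(Mul(-3, -2), -1) = Pow(6, -1) = Rational(1, 6)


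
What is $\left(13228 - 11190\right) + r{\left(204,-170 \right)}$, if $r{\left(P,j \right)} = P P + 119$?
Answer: $43773$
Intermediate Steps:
$r{\left(P,j \right)} = 119 + P^{2}$ ($r{\left(P,j \right)} = P^{2} + 119 = 119 + P^{2}$)
$\left(13228 - 11190\right) + r{\left(204,-170 \right)} = \left(13228 - 11190\right) + \left(119 + 204^{2}\right) = \left(13228 - 11190\right) + \left(119 + 41616\right) = 2038 + 41735 = 43773$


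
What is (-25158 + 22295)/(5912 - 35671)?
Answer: 2863/29759 ≈ 0.096206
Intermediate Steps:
(-25158 + 22295)/(5912 - 35671) = -2863/(-29759) = -2863*(-1/29759) = 2863/29759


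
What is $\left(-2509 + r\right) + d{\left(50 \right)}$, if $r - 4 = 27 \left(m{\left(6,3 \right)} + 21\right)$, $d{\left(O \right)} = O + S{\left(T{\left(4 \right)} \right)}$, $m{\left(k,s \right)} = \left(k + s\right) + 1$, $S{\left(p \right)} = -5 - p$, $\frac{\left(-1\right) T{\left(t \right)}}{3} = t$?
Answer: $-1611$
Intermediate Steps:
$T{\left(t \right)} = - 3 t$
$m{\left(k,s \right)} = 1 + k + s$
$d{\left(O \right)} = 7 + O$ ($d{\left(O \right)} = O - \left(5 - 12\right) = O - -7 = O + \left(-5 + 12\right) = O + 7 = 7 + O$)
$r = 841$ ($r = 4 + 27 \left(\left(1 + 6 + 3\right) + 21\right) = 4 + 27 \left(10 + 21\right) = 4 + 27 \cdot 31 = 4 + 837 = 841$)
$\left(-2509 + r\right) + d{\left(50 \right)} = \left(-2509 + 841\right) + \left(7 + 50\right) = -1668 + 57 = -1611$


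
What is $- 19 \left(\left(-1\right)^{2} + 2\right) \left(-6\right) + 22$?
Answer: $364$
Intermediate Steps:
$- 19 \left(\left(-1\right)^{2} + 2\right) \left(-6\right) + 22 = - 19 \left(1 + 2\right) \left(-6\right) + 22 = - 19 \cdot 3 \left(-6\right) + 22 = \left(-19\right) \left(-18\right) + 22 = 342 + 22 = 364$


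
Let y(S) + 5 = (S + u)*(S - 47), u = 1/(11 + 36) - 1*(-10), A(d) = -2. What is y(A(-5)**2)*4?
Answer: -114288/47 ≈ -2431.7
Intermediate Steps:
u = 471/47 (u = 1/47 + 10 = 471/47 ≈ 10.021)
y(S) = -5 + (-47 + S)*(471/47 + S) (y(S) = -5 + (S + 471/47)*(S - 47) = -5 + (471/47 + S)*(-47 + S) = -5 + (-47 + S)*(471/47 + S))
y(A(-5)**2)*4 = (-476 + ((-2)**2)**2 - 1738/47*(-2)**2)*4 = (-476 + 4**2 - 1738/47*4)*4 = (-476 + 16 - 6952/47)*4 = -28572/47*4 = -114288/47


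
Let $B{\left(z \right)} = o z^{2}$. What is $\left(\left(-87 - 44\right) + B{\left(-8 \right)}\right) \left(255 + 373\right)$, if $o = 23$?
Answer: $842148$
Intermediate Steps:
$B{\left(z \right)} = 23 z^{2}$
$\left(\left(-87 - 44\right) + B{\left(-8 \right)}\right) \left(255 + 373\right) = \left(\left(-87 - 44\right) + 23 \left(-8\right)^{2}\right) \left(255 + 373\right) = \left(-131 + 23 \cdot 64\right) 628 = \left(-131 + 1472\right) 628 = 1341 \cdot 628 = 842148$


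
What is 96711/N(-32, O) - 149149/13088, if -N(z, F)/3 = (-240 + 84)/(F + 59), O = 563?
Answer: 65602409797/510432 ≈ 1.2852e+5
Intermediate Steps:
N(z, F) = 468/(59 + F) (N(z, F) = -3*(-240 + 84)/(F + 59) = -(-468)/(59 + F) = 468/(59 + F))
96711/N(-32, O) - 149149/13088 = 96711/((468/(59 + 563))) - 149149/13088 = 96711/((468/622)) - 149149*1/13088 = 96711/((468*(1/622))) - 149149/13088 = 96711/(234/311) - 149149/13088 = 96711*(311/234) - 149149/13088 = 10025707/78 - 149149/13088 = 65602409797/510432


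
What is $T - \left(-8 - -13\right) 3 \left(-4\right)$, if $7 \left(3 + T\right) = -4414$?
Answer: $- \frac{4015}{7} \approx -573.57$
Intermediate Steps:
$T = - \frac{4435}{7}$ ($T = -3 + \frac{1}{7} \left(-4414\right) = -3 - \frac{4414}{7} = - \frac{4435}{7} \approx -633.57$)
$T - \left(-8 - -13\right) 3 \left(-4\right) = - \frac{4435}{7} - \left(-8 - -13\right) 3 \left(-4\right) = - \frac{4435}{7} - \left(-8 + 13\right) 3 \left(-4\right) = - \frac{4435}{7} - 5 \cdot 3 \left(-4\right) = - \frac{4435}{7} - 15 \left(-4\right) = - \frac{4435}{7} - -60 = - \frac{4435}{7} + 60 = - \frac{4015}{7}$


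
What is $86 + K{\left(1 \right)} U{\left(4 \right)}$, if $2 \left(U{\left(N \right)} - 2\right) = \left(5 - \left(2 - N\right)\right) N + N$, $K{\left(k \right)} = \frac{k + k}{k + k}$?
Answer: $104$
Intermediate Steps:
$K{\left(k \right)} = 1$ ($K{\left(k \right)} = \frac{2 k}{2 k} = 2 k \frac{1}{2 k} = 1$)
$U{\left(N \right)} = 2 + \frac{N}{2} + \frac{N \left(3 + N\right)}{2}$ ($U{\left(N \right)} = 2 + \frac{\left(5 - \left(2 - N\right)\right) N + N}{2} = 2 + \frac{\left(5 + \left(-2 + N\right)\right) N + N}{2} = 2 + \frac{\left(3 + N\right) N + N}{2} = 2 + \frac{N \left(3 + N\right) + N}{2} = 2 + \frac{N + N \left(3 + N\right)}{2} = 2 + \left(\frac{N}{2} + \frac{N \left(3 + N\right)}{2}\right) = 2 + \frac{N}{2} + \frac{N \left(3 + N\right)}{2}$)
$86 + K{\left(1 \right)} U{\left(4 \right)} = 86 + 1 \left(2 + \frac{4^{2}}{2} + 2 \cdot 4\right) = 86 + 1 \left(2 + \frac{1}{2} \cdot 16 + 8\right) = 86 + 1 \left(2 + 8 + 8\right) = 86 + 1 \cdot 18 = 86 + 18 = 104$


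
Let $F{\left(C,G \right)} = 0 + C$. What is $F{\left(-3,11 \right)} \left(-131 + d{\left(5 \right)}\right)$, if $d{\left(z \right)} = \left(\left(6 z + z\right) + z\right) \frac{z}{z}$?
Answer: $273$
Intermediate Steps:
$F{\left(C,G \right)} = C$
$d{\left(z \right)} = 8 z$ ($d{\left(z \right)} = \left(7 z + z\right) 1 = 8 z 1 = 8 z$)
$F{\left(-3,11 \right)} \left(-131 + d{\left(5 \right)}\right) = - 3 \left(-131 + 8 \cdot 5\right) = - 3 \left(-131 + 40\right) = \left(-3\right) \left(-91\right) = 273$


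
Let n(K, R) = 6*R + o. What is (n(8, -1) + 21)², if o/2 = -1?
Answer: 169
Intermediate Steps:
o = -2 (o = 2*(-1) = -2)
n(K, R) = -2 + 6*R (n(K, R) = 6*R - 2 = -2 + 6*R)
(n(8, -1) + 21)² = ((-2 + 6*(-1)) + 21)² = ((-2 - 6) + 21)² = (-8 + 21)² = 13² = 169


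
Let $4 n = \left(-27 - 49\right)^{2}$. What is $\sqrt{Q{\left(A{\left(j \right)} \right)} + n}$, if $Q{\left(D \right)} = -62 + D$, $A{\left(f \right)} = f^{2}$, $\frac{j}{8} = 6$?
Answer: $\sqrt{3686} \approx 60.712$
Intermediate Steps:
$j = 48$ ($j = 8 \cdot 6 = 48$)
$n = 1444$ ($n = \frac{\left(-27 - 49\right)^{2}}{4} = \frac{\left(-76\right)^{2}}{4} = \frac{1}{4} \cdot 5776 = 1444$)
$\sqrt{Q{\left(A{\left(j \right)} \right)} + n} = \sqrt{\left(-62 + 48^{2}\right) + 1444} = \sqrt{\left(-62 + 2304\right) + 1444} = \sqrt{2242 + 1444} = \sqrt{3686}$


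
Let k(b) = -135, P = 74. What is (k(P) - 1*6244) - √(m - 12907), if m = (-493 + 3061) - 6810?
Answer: -6379 - I*√17149 ≈ -6379.0 - 130.95*I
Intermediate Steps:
m = -4242 (m = 2568 - 6810 = -4242)
(k(P) - 1*6244) - √(m - 12907) = (-135 - 1*6244) - √(-4242 - 12907) = (-135 - 6244) - √(-17149) = -6379 - I*√17149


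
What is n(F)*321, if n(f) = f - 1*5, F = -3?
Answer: -2568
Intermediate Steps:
n(f) = -5 + f (n(f) = f - 5 = -5 + f)
n(F)*321 = (-5 - 3)*321 = -8*321 = -2568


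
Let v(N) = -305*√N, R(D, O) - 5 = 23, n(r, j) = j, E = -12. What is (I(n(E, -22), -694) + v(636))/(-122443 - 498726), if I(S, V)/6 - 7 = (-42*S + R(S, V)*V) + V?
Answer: 115170/621169 + 610*√159/621169 ≈ 0.19779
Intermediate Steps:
R(D, O) = 28 (R(D, O) = 5 + 23 = 28)
I(S, V) = 42 - 252*S + 174*V (I(S, V) = 42 + 6*((-42*S + 28*V) + V) = 42 + 6*(-42*S + 29*V) = 42 + (-252*S + 174*V) = 42 - 252*S + 174*V)
(I(n(E, -22), -694) + v(636))/(-122443 - 498726) = ((42 - 252*(-22) + 174*(-694)) - 610*√159)/(-122443 - 498726) = ((42 + 5544 - 120756) - 610*√159)/(-621169) = (-115170 - 610*√159)*(-1/621169) = 115170/621169 + 610*√159/621169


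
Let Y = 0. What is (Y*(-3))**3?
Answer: 0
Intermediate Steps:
(Y*(-3))**3 = (0*(-3))**3 = 0**3 = 0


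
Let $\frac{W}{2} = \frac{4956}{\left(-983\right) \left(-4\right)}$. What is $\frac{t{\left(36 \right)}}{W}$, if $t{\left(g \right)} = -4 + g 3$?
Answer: $\frac{51116}{1239} \approx 41.256$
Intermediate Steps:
$t{\left(g \right)} = -4 + 3 g$
$W = \frac{2478}{983}$ ($W = 2 \frac{4956}{\left(-983\right) \left(-4\right)} = 2 \cdot \frac{4956}{3932} = 2 \cdot 4956 \cdot \frac{1}{3932} = 2 \cdot \frac{1239}{983} = \frac{2478}{983} \approx 2.5209$)
$\frac{t{\left(36 \right)}}{W} = \frac{-4 + 3 \cdot 36}{\frac{2478}{983}} = \left(-4 + 108\right) \frac{983}{2478} = 104 \cdot \frac{983}{2478} = \frac{51116}{1239}$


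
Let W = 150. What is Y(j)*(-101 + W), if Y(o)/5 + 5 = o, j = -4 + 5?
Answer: -980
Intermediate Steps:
j = 1
Y(o) = -25 + 5*o
Y(j)*(-101 + W) = (-25 + 5*1)*(-101 + 150) = (-25 + 5)*49 = -20*49 = -980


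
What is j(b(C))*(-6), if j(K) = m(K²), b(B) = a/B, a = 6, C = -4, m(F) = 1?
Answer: -6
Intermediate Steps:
b(B) = 6/B
j(K) = 1
j(b(C))*(-6) = 1*(-6) = -6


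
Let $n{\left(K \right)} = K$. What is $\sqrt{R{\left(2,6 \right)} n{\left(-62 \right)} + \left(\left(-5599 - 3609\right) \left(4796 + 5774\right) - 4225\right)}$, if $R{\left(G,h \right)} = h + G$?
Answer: $3 i \sqrt{10814809} \approx 9865.8 i$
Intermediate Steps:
$R{\left(G,h \right)} = G + h$
$\sqrt{R{\left(2,6 \right)} n{\left(-62 \right)} + \left(\left(-5599 - 3609\right) \left(4796 + 5774\right) - 4225\right)} = \sqrt{\left(2 + 6\right) \left(-62\right) + \left(\left(-5599 - 3609\right) \left(4796 + 5774\right) - 4225\right)} = \sqrt{8 \left(-62\right) - 97332785} = \sqrt{-496 - 97332785} = \sqrt{-97333281} = 3 i \sqrt{10814809}$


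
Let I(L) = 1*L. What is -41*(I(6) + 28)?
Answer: -1394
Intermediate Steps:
I(L) = L
-41*(I(6) + 28) = -41*(6 + 28) = -41*34 = -1394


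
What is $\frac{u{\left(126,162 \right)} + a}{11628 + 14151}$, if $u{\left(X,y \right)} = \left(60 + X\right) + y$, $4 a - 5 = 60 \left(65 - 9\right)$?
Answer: $\frac{4757}{103116} \approx 0.046133$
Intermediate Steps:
$a = \frac{3365}{4}$ ($a = \frac{5}{4} + \frac{60 \left(65 - 9\right)}{4} = \frac{5}{4} + \frac{60 \cdot 56}{4} = \frac{5}{4} + \frac{1}{4} \cdot 3360 = \frac{5}{4} + 840 = \frac{3365}{4} \approx 841.25$)
$u{\left(X,y \right)} = 60 + X + y$
$\frac{u{\left(126,162 \right)} + a}{11628 + 14151} = \frac{\left(60 + 126 + 162\right) + \frac{3365}{4}}{11628 + 14151} = \frac{348 + \frac{3365}{4}}{25779} = \frac{4757}{4} \cdot \frac{1}{25779} = \frac{4757}{103116}$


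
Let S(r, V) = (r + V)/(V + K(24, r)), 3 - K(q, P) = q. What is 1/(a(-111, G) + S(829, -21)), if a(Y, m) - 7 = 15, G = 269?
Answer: 21/58 ≈ 0.36207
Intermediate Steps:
a(Y, m) = 22 (a(Y, m) = 7 + 15 = 22)
K(q, P) = 3 - q
S(r, V) = (V + r)/(-21 + V) (S(r, V) = (r + V)/(V + (3 - 1*24)) = (V + r)/(V + (3 - 24)) = (V + r)/(V - 21) = (V + r)/(-21 + V))
1/(a(-111, G) + S(829, -21)) = 1/(22 + (-21 + 829)/(-21 - 21)) = 1/(22 + 808/(-42)) = 1/(22 - 1/42*808) = 1/(22 - 404/21) = 1/(58/21) = 21/58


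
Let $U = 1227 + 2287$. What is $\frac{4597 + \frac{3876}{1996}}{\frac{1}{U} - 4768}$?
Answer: $- \frac{8064180208}{8360620749} \approx -0.96454$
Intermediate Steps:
$U = 3514$
$\frac{4597 + \frac{3876}{1996}}{\frac{1}{U} - 4768} = \frac{4597 + \frac{3876}{1996}}{\frac{1}{3514} - 4768} = \frac{4597 + 3876 \cdot \frac{1}{1996}}{\frac{1}{3514} - 4768} = \frac{4597 + \frac{969}{499}}{- \frac{16754751}{3514}} = \frac{2294872}{499} \left(- \frac{3514}{16754751}\right) = - \frac{8064180208}{8360620749}$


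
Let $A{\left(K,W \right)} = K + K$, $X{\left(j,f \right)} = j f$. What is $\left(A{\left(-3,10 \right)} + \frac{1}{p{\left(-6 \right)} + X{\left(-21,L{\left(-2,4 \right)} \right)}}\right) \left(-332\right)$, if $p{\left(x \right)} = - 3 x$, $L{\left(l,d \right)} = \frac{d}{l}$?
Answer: $\frac{29797}{15} \approx 1986.5$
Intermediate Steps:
$X{\left(j,f \right)} = f j$
$A{\left(K,W \right)} = 2 K$
$\left(A{\left(-3,10 \right)} + \frac{1}{p{\left(-6 \right)} + X{\left(-21,L{\left(-2,4 \right)} \right)}}\right) \left(-332\right) = \left(2 \left(-3\right) + \frac{1}{\left(-3\right) \left(-6\right) + \frac{4}{-2} \left(-21\right)}\right) \left(-332\right) = \left(-6 + \frac{1}{18 + 4 \left(- \frac{1}{2}\right) \left(-21\right)}\right) \left(-332\right) = \left(-6 + \frac{1}{18 - -42}\right) \left(-332\right) = \left(-6 + \frac{1}{18 + 42}\right) \left(-332\right) = \left(-6 + \frac{1}{60}\right) \left(-332\right) = \left(- \frac{359}{60}\right) \left(-332\right) = \frac{29797}{15}$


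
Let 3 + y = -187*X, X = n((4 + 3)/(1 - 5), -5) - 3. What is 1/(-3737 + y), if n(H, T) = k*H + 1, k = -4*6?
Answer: -1/11220 ≈ -8.9127e-5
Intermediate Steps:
k = -24
n(H, T) = 1 - 24*H (n(H, T) = -24*H + 1 = 1 - 24*H)
X = 40 (X = (1 - 24*(4 + 3)/(1 - 5)) - 3 = (1 - 168/(-4)) - 3 = (1 - 168*(-1)/4) - 3 = (1 - 24*(-7/4)) - 3 = (1 + 42) - 3 = 43 - 3 = 40)
y = -7483 (y = -3 - 187*40 = -3 - 7480 = -7483)
1/(-3737 + y) = 1/(-3737 - 7483) = 1/(-11220) = -1/11220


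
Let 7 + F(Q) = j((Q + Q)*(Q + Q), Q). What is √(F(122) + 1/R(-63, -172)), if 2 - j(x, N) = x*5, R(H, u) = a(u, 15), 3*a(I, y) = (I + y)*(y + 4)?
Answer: I*√2648887169914/2983 ≈ 545.61*I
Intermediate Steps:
a(I, y) = (4 + y)*(I + y)/3 (a(I, y) = ((I + y)*(y + 4))/3 = ((I + y)*(4 + y))/3 = ((4 + y)*(I + y))/3 = (4 + y)*(I + y)/3)
R(H, u) = 95 + 19*u/3 (R(H, u) = (⅓)*15² + 4*u/3 + (4/3)*15 + (⅓)*u*15 = (⅓)*225 + 4*u/3 + 20 + 5*u = 75 + 4*u/3 + 20 + 5*u = 95 + 19*u/3)
j(x, N) = 2 - 5*x (j(x, N) = 2 - x*5 = 2 - 5*x)
F(Q) = -5 - 20*Q² (F(Q) = -7 + (2 - 5*(Q + Q)*(Q + Q)) = -7 + (2 - 5*2*Q*2*Q) = -7 + (2 - 20*Q²) = -5 - 20*Q²)
√(F(122) + 1/R(-63, -172)) = √((-5 - 20*122²) + 1/(95 + (19/3)*(-172))) = √((-5 - 20*14884) + 1/(95 - 3268/3)) = √((-5 - 297680) + 1/(-2983/3)) = √(-297685 - 3/2983) = √(-887994358/2983) = I*√2648887169914/2983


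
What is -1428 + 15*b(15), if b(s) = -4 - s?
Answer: -1713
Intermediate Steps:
-1428 + 15*b(15) = -1428 + 15*(-4 - 1*15) = -1428 + 15*(-4 - 15) = -1428 + 15*(-19) = -1428 - 285 = -1713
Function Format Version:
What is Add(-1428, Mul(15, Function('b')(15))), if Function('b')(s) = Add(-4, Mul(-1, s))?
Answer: -1713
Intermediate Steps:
Add(-1428, Mul(15, Function('b')(15))) = Add(-1428, Mul(15, Add(-4, Mul(-1, 15)))) = Add(-1428, Mul(15, Add(-4, -15))) = Add(-1428, Mul(15, -19)) = Add(-1428, -285) = -1713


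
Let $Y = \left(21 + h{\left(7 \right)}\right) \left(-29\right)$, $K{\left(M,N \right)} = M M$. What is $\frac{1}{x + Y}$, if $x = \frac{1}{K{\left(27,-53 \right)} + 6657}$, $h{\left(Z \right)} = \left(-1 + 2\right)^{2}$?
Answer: $- \frac{7386}{4712267} \approx -0.0015674$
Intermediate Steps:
$h{\left(Z \right)} = 1$ ($h{\left(Z \right)} = 1^{2} = 1$)
$K{\left(M,N \right)} = M^{2}$
$Y = -638$ ($Y = \left(21 + 1\right) \left(-29\right) = 22 \left(-29\right) = -638$)
$x = \frac{1}{7386}$ ($x = \frac{1}{27^{2} + 6657} = \frac{1}{729 + 6657} = \frac{1}{7386} \approx 0.00013539$)
$\frac{1}{x + Y} = \frac{1}{\frac{1}{7386} - 638} = \frac{1}{- \frac{4712267}{7386}} = - \frac{7386}{4712267}$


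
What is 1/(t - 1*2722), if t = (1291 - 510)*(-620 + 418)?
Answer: -1/160484 ≈ -6.2312e-6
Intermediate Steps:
t = -157762 (t = 781*(-202) = -157762)
1/(t - 1*2722) = 1/(-157762 - 1*2722) = 1/(-157762 - 2722) = 1/(-160484) = -1/160484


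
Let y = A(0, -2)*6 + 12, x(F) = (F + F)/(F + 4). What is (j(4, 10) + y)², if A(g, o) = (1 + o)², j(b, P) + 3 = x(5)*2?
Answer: 24025/81 ≈ 296.60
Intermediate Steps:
x(F) = 2*F/(4 + F) (x(F) = (2*F)/(4 + F) = 2*F/(4 + F))
j(b, P) = -7/9 (j(b, P) = -3 + (2*5/(4 + 5))*2 = -3 + (2*5/9)*2 = -3 + (2*5*(⅑))*2 = -3 + (10/9)*2 = -3 + 20/9 = -7/9)
y = 18 (y = (1 - 2)²*6 + 12 = (-1)²*6 + 12 = 1*6 + 12 = 6 + 12 = 18)
(j(4, 10) + y)² = (-7/9 + 18)² = (155/9)² = 24025/81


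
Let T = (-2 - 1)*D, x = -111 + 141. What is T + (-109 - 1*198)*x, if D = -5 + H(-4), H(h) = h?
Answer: -9183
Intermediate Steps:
x = 30
D = -9 (D = -5 - 4 = -9)
T = 27 (T = (-2 - 1)*(-9) = -3*(-9) = 27)
T + (-109 - 1*198)*x = 27 + (-109 - 1*198)*30 = 27 + (-109 - 198)*30 = 27 - 307*30 = 27 - 9210 = -9183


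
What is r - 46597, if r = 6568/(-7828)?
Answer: -91191971/1957 ≈ -46598.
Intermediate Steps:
r = -1642/1957 (r = 6568*(-1/7828) = -1642/1957 ≈ -0.83904)
r - 46597 = -1642/1957 - 46597 = -91191971/1957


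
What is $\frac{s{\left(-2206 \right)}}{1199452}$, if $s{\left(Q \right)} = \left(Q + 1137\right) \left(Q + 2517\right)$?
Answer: $- \frac{332459}{1199452} \approx -0.27718$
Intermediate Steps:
$s{\left(Q \right)} = \left(1137 + Q\right) \left(2517 + Q\right)$
$\frac{s{\left(-2206 \right)}}{1199452} = \frac{2861829 + \left(-2206\right)^{2} + 3654 \left(-2206\right)}{1199452} = \left(2861829 + 4866436 - 8060724\right) \frac{1}{1199452} = \left(-332459\right) \frac{1}{1199452} = - \frac{332459}{1199452}$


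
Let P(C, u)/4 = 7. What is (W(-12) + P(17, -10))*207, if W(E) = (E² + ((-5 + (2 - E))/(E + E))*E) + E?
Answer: 68103/2 ≈ 34052.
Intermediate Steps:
P(C, u) = 28 (P(C, u) = 4*7 = 28)
W(E) = -3/2 + E² + E/2 (W(E) = (E² + ((-3 - E)/((2*E)))*E) + E = (E² + ((-3 - E)*(1/(2*E)))*E) + E = (E² + ((-3 - E)/(2*E))*E) + E = (E² + (-3/2 - E/2)) + E = (-3/2 + E² - E/2) + E = -3/2 + E² + E/2)
(W(-12) + P(17, -10))*207 = ((-3/2 + (-12)² + (½)*(-12)) + 28)*207 = ((-3/2 + 144 - 6) + 28)*207 = (273/2 + 28)*207 = (329/2)*207 = 68103/2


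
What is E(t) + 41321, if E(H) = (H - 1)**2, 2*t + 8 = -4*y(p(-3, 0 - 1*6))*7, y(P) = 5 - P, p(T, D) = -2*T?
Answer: 41402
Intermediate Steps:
t = 10 (t = -4 + (-4*(5 - (-2)*(-3))*7)/2 = -4 + (-4*(5 - 1*6)*7)/2 = -4 + (-4*(5 - 6)*7)/2 = -4 + (-4*(-1)*7)/2 = -4 + (4*7)/2 = -4 + (1/2)*28 = -4 + 14 = 10)
E(H) = (-1 + H)**2
E(t) + 41321 = (-1 + 10)**2 + 41321 = 9**2 + 41321 = 81 + 41321 = 41402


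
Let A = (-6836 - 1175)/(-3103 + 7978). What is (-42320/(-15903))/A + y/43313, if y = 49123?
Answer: -892562414747/1839343328343 ≈ -0.48526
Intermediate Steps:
A = -8011/4875 ≈ -1.6433
(-42320/(-15903))/A + y/43313 = (-42320/(-15903))/(-8011/4875) + 49123/43313 = -42320*(-1/15903)*(-4875/8011) + 49123*(1/43313) = (42320/15903)*(-4875/8011) + 49123/43313 = -68770000/42466311 + 49123/43313 = -892562414747/1839343328343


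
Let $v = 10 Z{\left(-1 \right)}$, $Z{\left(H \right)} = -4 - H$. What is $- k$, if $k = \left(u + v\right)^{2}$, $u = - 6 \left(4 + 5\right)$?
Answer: $-7056$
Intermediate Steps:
$u = -54$ ($u = \left(-6\right) 9 = -54$)
$v = -30$ ($v = 10 \left(-4 - -1\right) = 10 \left(-4 + 1\right) = 10 \left(-3\right) = -30$)
$k = 7056$ ($k = \left(-54 - 30\right)^{2} = \left(-84\right)^{2} = 7056$)
$- k = \left(-1\right) 7056 = -7056$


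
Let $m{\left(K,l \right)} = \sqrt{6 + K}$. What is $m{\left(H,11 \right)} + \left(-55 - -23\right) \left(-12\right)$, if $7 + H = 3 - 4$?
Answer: $384 + i \sqrt{2} \approx 384.0 + 1.4142 i$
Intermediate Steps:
$H = -8$ ($H = -7 + \left(3 - 4\right) = -7 - 1 = -8$)
$m{\left(H,11 \right)} + \left(-55 - -23\right) \left(-12\right) = \sqrt{6 - 8} + \left(-55 - -23\right) \left(-12\right) = \sqrt{-2} + \left(-55 + 23\right) \left(-12\right) = i \sqrt{2} - -384 = i \sqrt{2} + 384 = 384 + i \sqrt{2}$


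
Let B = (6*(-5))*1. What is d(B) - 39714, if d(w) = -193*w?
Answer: -33924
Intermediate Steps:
B = -30 (B = -30*1 = -30)
d(B) - 39714 = -193*(-30) - 39714 = 5790 - 39714 = -33924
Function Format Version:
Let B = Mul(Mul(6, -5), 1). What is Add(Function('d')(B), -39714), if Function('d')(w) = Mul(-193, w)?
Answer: -33924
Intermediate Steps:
B = -30 (B = Mul(-30, 1) = -30)
Add(Function('d')(B), -39714) = Add(Mul(-193, -30), -39714) = Add(5790, -39714) = -33924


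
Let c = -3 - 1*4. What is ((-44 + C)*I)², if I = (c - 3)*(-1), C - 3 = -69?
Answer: 1210000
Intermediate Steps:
C = -66 (C = 3 - 69 = -66)
c = -7 (c = -3 - 4 = -7)
I = 10 (I = (-7 - 3)*(-1) = -10*(-1) = 10)
((-44 + C)*I)² = ((-44 - 66)*10)² = (-110*10)² = (-1100)² = 1210000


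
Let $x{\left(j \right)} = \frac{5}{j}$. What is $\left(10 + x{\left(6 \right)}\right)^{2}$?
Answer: $\frac{4225}{36} \approx 117.36$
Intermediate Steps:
$\left(10 + x{\left(6 \right)}\right)^{2} = \left(10 + \frac{5}{6}\right)^{2} = \left(\frac{65}{6}\right)^{2} = \frac{4225}{36}$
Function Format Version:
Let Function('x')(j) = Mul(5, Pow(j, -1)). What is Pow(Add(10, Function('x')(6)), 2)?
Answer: Rational(4225, 36) ≈ 117.36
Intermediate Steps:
Pow(Add(10, Function('x')(6)), 2) = Pow(Add(10, Mul(5, Pow(6, -1))), 2) = Pow(Add(10, Mul(5, Rational(1, 6))), 2) = Pow(Add(10, Rational(5, 6)), 2) = Pow(Rational(65, 6), 2) = Rational(4225, 36)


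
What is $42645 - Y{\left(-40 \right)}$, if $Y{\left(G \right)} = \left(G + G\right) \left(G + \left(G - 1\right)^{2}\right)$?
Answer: $173925$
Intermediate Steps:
$Y{\left(G \right)} = 2 G \left(G + \left(-1 + G\right)^{2}\right)$
$42645 - Y{\left(-40 \right)} = 42645 - 2 \left(-40\right) \left(-40 + \left(-1 - 40\right)^{2}\right) = 42645 - 2 \left(-40\right) \left(-40 + \left(-41\right)^{2}\right) = 42645 - 2 \left(-40\right) \left(-40 + 1681\right) = 42645 - 2 \left(-40\right) 1641 = 42645 - -131280 = 42645 + 131280 = 173925$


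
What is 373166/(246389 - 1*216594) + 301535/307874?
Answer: 123872344409/9173105830 ≈ 13.504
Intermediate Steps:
373166/(246389 - 1*216594) + 301535/307874 = 373166/(246389 - 216594) + 301535*(1/307874) = 373166/29795 + 301535/307874 = 123872344409/9173105830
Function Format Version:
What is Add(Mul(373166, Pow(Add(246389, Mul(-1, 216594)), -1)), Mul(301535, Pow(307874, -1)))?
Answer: Rational(123872344409, 9173105830) ≈ 13.504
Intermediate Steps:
Add(Mul(373166, Pow(Add(246389, Mul(-1, 216594)), -1)), Mul(301535, Pow(307874, -1))) = Add(Mul(373166, Pow(Add(246389, -216594), -1)), Mul(301535, Rational(1, 307874))) = Add(Mul(373166, Pow(29795, -1)), Rational(301535, 307874)) = Add(Mul(373166, Rational(1, 29795)), Rational(301535, 307874)) = Add(Rational(373166, 29795), Rational(301535, 307874)) = Rational(123872344409, 9173105830)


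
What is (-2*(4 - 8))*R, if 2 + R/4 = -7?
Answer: -288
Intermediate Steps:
R = -36 (R = -8 + 4*(-7) = -8 - 28 = -36)
(-2*(4 - 8))*R = -2*(4 - 8)*(-36) = -2*(-4)*(-36) = 8*(-36) = -288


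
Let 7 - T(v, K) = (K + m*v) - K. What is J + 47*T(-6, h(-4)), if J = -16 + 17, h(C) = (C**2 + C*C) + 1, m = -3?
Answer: -516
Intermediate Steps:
h(C) = 1 + 2*C**2 (h(C) = (C**2 + C**2) + 1 = 2*C**2 + 1 = 1 + 2*C**2)
J = 1
T(v, K) = 7 + 3*v (T(v, K) = 7 - ((K - 3*v) - K) = 7 - (-3)*v = 7 + 3*v)
J + 47*T(-6, h(-4)) = 1 + 47*(7 + 3*(-6)) = 1 + 47*(7 - 18) = 1 + 47*(-11) = 1 - 517 = -516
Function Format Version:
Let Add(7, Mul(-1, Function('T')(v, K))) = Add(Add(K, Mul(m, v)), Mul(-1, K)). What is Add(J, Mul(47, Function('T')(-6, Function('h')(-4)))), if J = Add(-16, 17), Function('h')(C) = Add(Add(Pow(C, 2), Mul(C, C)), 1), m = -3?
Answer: -516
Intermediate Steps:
Function('h')(C) = Add(1, Mul(2, Pow(C, 2))) (Function('h')(C) = Add(Add(Pow(C, 2), Pow(C, 2)), 1) = Add(Mul(2, Pow(C, 2)), 1) = Add(1, Mul(2, Pow(C, 2))))
J = 1
Function('T')(v, K) = Add(7, Mul(3, v)) (Function('T')(v, K) = Add(7, Mul(-1, Add(Add(K, Mul(-3, v)), Mul(-1, K)))) = Add(7, Mul(-1, Mul(-3, v))) = Add(7, Mul(3, v)))
Add(J, Mul(47, Function('T')(-6, Function('h')(-4)))) = Add(1, Mul(47, Add(7, Mul(3, -6)))) = Add(1, Mul(47, Add(7, -18))) = Add(1, Mul(47, -11)) = Add(1, -517) = -516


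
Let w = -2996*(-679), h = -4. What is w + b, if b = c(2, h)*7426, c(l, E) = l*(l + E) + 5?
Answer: 2041710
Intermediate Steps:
w = 2034284
c(l, E) = 5 + l*(E + l) (c(l, E) = l*(E + l) + 5 = 5 + l*(E + l))
b = 7426 (b = (5 + 2**2 - 4*2)*7426 = (5 + 4 - 8)*7426 = 1*7426 = 7426)
w + b = 2034284 + 7426 = 2041710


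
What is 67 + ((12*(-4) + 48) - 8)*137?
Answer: -1029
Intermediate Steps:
67 + ((12*(-4) + 48) - 8)*137 = 67 + ((-48 + 48) - 8)*137 = 67 + (0 - 8)*137 = 67 - 8*137 = 67 - 1096 = -1029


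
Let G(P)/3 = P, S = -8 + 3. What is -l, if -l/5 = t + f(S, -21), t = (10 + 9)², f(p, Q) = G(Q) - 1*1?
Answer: 1485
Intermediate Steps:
S = -5
G(P) = 3*P
f(p, Q) = -1 + 3*Q (f(p, Q) = 3*Q - 1*1 = 3*Q - 1 = -1 + 3*Q)
t = 361 (t = 19² = 361)
l = -1485 (l = -5*(361 + (-1 + 3*(-21))) = -5*(361 + (-1 - 63)) = -5*(361 - 64) = -5*297 = -1485)
-l = -1*(-1485) = 1485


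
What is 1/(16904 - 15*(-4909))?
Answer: 1/90539 ≈ 1.1045e-5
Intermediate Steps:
1/(16904 - 15*(-4909)) = 1/(16904 + 73635) = 1/90539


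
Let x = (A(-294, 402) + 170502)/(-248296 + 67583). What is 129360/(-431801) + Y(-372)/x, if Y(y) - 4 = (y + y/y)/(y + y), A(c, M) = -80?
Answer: -277575352816691/54749762176368 ≈ -5.0699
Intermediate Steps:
x = -170422/180713 (x = (-80 + 170502)/(-248296 + 67583) = 170422/(-180713) = 170422*(-1/180713) = -170422/180713 ≈ -0.94305)
Y(y) = 4 + (1 + y)/(2*y) (Y(y) = 4 + (y + y/y)/(y + y) = 4 + (y + 1)/((2*y)) = 4 + (1 + y)*(1/(2*y)) = 4 + (1 + y)/(2*y))
129360/(-431801) + Y(-372)/x = 129360/(-431801) + ((½)*(1 + 9*(-372))/(-372))/(-170422/180713) = 129360*(-1/431801) + ((½)*(-1/372)*(1 - 3348))*(-180713/170422) = -129360/431801 + ((½)*(-1/372)*(-3347))*(-180713/170422) = -129360/431801 + (3347/744)*(-180713/170422) = -129360/431801 - 604846411/126793968 = -277575352816691/54749762176368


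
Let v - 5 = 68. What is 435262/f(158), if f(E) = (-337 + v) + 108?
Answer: -217631/78 ≈ -2790.1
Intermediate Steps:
v = 73 (v = 5 + 68 = 73)
f(E) = -156 (f(E) = (-337 + 73) + 108 = -264 + 108 = -156)
435262/f(158) = 435262/(-156) = 435262*(-1/156) = -217631/78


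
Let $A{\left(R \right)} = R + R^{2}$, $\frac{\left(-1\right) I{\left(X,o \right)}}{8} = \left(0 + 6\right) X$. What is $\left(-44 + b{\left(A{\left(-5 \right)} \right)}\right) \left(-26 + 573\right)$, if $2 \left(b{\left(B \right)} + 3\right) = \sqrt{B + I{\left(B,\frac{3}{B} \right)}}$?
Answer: $-25709 + 547 i \sqrt{235} \approx -25709.0 + 8385.3 i$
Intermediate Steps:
$I{\left(X,o \right)} = - 48 X$ ($I{\left(X,o \right)} = - 8 \left(0 + 6\right) X = - 8 \cdot 6 X = - 48 X$)
$b{\left(B \right)} = -3 + \frac{\sqrt{47} \sqrt{- B}}{2}$ ($b{\left(B \right)} = -3 + \frac{\sqrt{B - 48 B}}{2} = -3 + \frac{\sqrt{- 47 B}}{2} = -3 + \frac{\sqrt{47} \sqrt{- B}}{2}$)
$\left(-44 + b{\left(A{\left(-5 \right)} \right)}\right) \left(-26 + 573\right) = \left(-44 - \left(3 - \frac{\sqrt{47} \sqrt{- \left(-5\right) \left(1 - 5\right)}}{2}\right)\right) \left(-26 + 573\right) = \left(-44 - \left(3 - \frac{\sqrt{47} \sqrt{- \left(-5\right) \left(-4\right)}}{2}\right)\right) 547 = \left(-44 - \left(3 - \frac{\sqrt{47} \sqrt{\left(-1\right) 20}}{2}\right)\right) 547 = \left(-44 - \left(3 - \frac{\sqrt{47} \sqrt{-20}}{2}\right)\right) 547 = \left(-44 - \left(3 - \frac{\sqrt{47} \cdot 2 i \sqrt{5}}{2}\right)\right) 547 = \left(-44 - \left(3 - i \sqrt{235}\right)\right) 547 = \left(-47 + i \sqrt{235}\right) 547 = -25709 + 547 i \sqrt{235}$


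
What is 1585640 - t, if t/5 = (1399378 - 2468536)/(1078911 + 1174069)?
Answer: 357242055299/225298 ≈ 1.5856e+6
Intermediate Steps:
t = -534579/225298 (t = 5*((1399378 - 2468536)/(1078911 + 1174069)) = 5*(-1069158/2252980) = 5*(-1069158*1/2252980) = 5*(-534579/1126490) = -534579/225298 ≈ -2.3728)
1585640 - t = 1585640 - 1*(-534579/225298) = 1585640 + 534579/225298 = 357242055299/225298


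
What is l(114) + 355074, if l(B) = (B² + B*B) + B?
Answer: 381180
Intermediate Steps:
l(B) = B + 2*B² (l(B) = (B² + B²) + B = 2*B² + B = B + 2*B²)
l(114) + 355074 = 114*(1 + 2*114) + 355074 = 114*(1 + 228) + 355074 = 114*229 + 355074 = 26106 + 355074 = 381180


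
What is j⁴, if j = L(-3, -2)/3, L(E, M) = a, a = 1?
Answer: 1/81 ≈ 0.012346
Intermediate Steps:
L(E, M) = 1
j = ⅓ (j = 1/3 = 1*(⅓) = ⅓ ≈ 0.33333)
j⁴ = (⅓)⁴ = 1/81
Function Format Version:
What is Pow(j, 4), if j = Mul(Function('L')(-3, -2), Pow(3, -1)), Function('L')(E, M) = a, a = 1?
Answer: Rational(1, 81) ≈ 0.012346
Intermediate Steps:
Function('L')(E, M) = 1
j = Rational(1, 3) (j = Mul(1, Pow(3, -1)) = Mul(1, Rational(1, 3)) = Rational(1, 3) ≈ 0.33333)
Pow(j, 4) = Pow(Rational(1, 3), 4) = Rational(1, 81)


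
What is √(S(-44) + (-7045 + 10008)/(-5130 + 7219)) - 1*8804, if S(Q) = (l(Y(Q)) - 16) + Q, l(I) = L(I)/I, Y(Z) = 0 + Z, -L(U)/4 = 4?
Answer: -8804 + I*√30741099389/22979 ≈ -8804.0 + 7.6301*I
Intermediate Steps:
L(U) = -16 (L(U) = -4*4 = -16)
Y(Z) = Z
l(I) = -16/I
S(Q) = -16 + Q - 16/Q (S(Q) = (-16/Q - 16) + Q = (-16 - 16/Q) + Q = -16 + Q - 16/Q)
√(S(-44) + (-7045 + 10008)/(-5130 + 7219)) - 1*8804 = √((-16 - 44 - 16/(-44)) + (-7045 + 10008)/(-5130 + 7219)) - 1*8804 = √((-16 - 44 - 16*(-1/44)) + 2963/2089) - 8804 = √((-16 - 44 + 4/11) + 2963*(1/2089)) - 8804 = √(-656/11 + 2963/2089) - 8804 = √(-1337791/22979) - 8804 = I*√30741099389/22979 - 8804 = -8804 + I*√30741099389/22979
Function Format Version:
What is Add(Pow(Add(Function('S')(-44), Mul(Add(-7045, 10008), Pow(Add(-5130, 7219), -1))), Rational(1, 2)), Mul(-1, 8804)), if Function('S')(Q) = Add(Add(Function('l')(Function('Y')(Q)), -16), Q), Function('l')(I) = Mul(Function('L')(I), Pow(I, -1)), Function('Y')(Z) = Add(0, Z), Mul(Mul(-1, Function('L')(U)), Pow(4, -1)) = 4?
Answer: Add(-8804, Mul(Rational(1, 22979), I, Pow(30741099389, Rational(1, 2)))) ≈ Add(-8804.0, Mul(7.6301, I))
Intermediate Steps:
Function('L')(U) = -16 (Function('L')(U) = Mul(-4, 4) = -16)
Function('Y')(Z) = Z
Function('l')(I) = Mul(-16, Pow(I, -1))
Function('S')(Q) = Add(-16, Q, Mul(-16, Pow(Q, -1))) (Function('S')(Q) = Add(Add(Mul(-16, Pow(Q, -1)), -16), Q) = Add(Add(-16, Mul(-16, Pow(Q, -1))), Q) = Add(-16, Q, Mul(-16, Pow(Q, -1))))
Add(Pow(Add(Function('S')(-44), Mul(Add(-7045, 10008), Pow(Add(-5130, 7219), -1))), Rational(1, 2)), Mul(-1, 8804)) = Add(Pow(Add(Add(-16, -44, Mul(-16, Pow(-44, -1))), Mul(Add(-7045, 10008), Pow(Add(-5130, 7219), -1))), Rational(1, 2)), Mul(-1, 8804)) = Add(Pow(Add(Add(-16, -44, Mul(-16, Rational(-1, 44))), Mul(2963, Pow(2089, -1))), Rational(1, 2)), -8804) = Add(Pow(Add(Add(-16, -44, Rational(4, 11)), Mul(2963, Rational(1, 2089))), Rational(1, 2)), -8804) = Add(Pow(Add(Rational(-656, 11), Rational(2963, 2089)), Rational(1, 2)), -8804) = Add(Pow(Rational(-1337791, 22979), Rational(1, 2)), -8804) = Add(Mul(Rational(1, 22979), I, Pow(30741099389, Rational(1, 2))), -8804) = Add(-8804, Mul(Rational(1, 22979), I, Pow(30741099389, Rational(1, 2))))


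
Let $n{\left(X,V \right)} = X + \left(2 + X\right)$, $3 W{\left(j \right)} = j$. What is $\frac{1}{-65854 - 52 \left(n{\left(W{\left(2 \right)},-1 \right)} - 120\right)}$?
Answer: $- \frac{3}{179362} \approx -1.6726 \cdot 10^{-5}$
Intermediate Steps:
$W{\left(j \right)} = \frac{j}{3}$
$n{\left(X,V \right)} = 2 + 2 X$
$\frac{1}{-65854 - 52 \left(n{\left(W{\left(2 \right)},-1 \right)} - 120\right)} = \frac{1}{-65854 - 52 \left(\left(2 + 2 \cdot \frac{1}{3} \cdot 2\right) - 120\right)} = \frac{1}{-65854 - 52 \left(\left(2 + 2 \cdot \frac{2}{3}\right) - 120\right)} = \frac{1}{-65854 - 52 \left(\left(2 + \frac{4}{3}\right) - 120\right)} = \frac{1}{-65854 - 52 \left(\frac{10}{3} - 120\right)} = \frac{1}{-65854 - - \frac{18200}{3}} = \frac{1}{-65854 + \frac{18200}{3}} = \frac{1}{- \frac{179362}{3}} = - \frac{3}{179362}$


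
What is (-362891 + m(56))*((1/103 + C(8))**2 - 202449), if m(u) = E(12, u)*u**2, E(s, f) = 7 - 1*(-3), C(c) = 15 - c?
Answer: 711883307110367/10609 ≈ 6.7102e+10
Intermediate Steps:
E(s, f) = 10 (E(s, f) = 7 + 3 = 10)
m(u) = 10*u**2
(-362891 + m(56))*((1/103 + C(8))**2 - 202449) = (-362891 + 10*56**2)*((1/103 + (15 - 1*8))**2 - 202449) = (-362891 + 10*3136)*((1/103 + (15 - 8))**2 - 202449) = (-362891 + 31360)*((1/103 + 7)**2 - 202449) = -331531*((722/103)**2 - 202449) = -331531*(521284/10609 - 202449) = -331531*(-2147260157/10609) = 711883307110367/10609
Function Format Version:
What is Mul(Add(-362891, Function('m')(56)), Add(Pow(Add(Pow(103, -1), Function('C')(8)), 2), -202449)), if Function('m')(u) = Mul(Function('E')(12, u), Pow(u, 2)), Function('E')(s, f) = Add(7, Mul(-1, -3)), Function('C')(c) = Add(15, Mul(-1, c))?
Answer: Rational(711883307110367, 10609) ≈ 6.7102e+10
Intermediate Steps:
Function('E')(s, f) = 10 (Function('E')(s, f) = Add(7, 3) = 10)
Function('m')(u) = Mul(10, Pow(u, 2))
Mul(Add(-362891, Function('m')(56)), Add(Pow(Add(Pow(103, -1), Function('C')(8)), 2), -202449)) = Mul(Add(-362891, Mul(10, Pow(56, 2))), Add(Pow(Add(Pow(103, -1), Add(15, Mul(-1, 8))), 2), -202449)) = Mul(Add(-362891, Mul(10, 3136)), Add(Pow(Add(Rational(1, 103), Add(15, -8)), 2), -202449)) = Mul(Add(-362891, 31360), Add(Pow(Add(Rational(1, 103), 7), 2), -202449)) = Mul(-331531, Add(Pow(Rational(722, 103), 2), -202449)) = Mul(-331531, Add(Rational(521284, 10609), -202449)) = Mul(-331531, Rational(-2147260157, 10609)) = Rational(711883307110367, 10609)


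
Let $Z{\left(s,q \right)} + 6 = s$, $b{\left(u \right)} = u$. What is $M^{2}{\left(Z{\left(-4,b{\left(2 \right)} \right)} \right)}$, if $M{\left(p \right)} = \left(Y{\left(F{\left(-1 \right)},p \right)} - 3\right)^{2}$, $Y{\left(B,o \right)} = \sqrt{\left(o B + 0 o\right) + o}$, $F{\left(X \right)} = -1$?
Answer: $81$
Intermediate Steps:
$Z{\left(s,q \right)} = -6 + s$
$Y{\left(B,o \right)} = \sqrt{o + B o}$ ($Y{\left(B,o \right)} = \sqrt{\left(B o + 0\right) + o} = \sqrt{B o + o} = \sqrt{o + B o}$)
$M{\left(p \right)} = 9$ ($M{\left(p \right)} = \left(\sqrt{p \left(1 - 1\right)} - 3\right)^{2} = \left(\sqrt{p 0} - 3\right)^{2} = \left(\sqrt{0} - 3\right)^{2} = \left(0 - 3\right)^{2} = \left(-3\right)^{2} = 9$)
$M^{2}{\left(Z{\left(-4,b{\left(2 \right)} \right)} \right)} = 9^{2} = 81$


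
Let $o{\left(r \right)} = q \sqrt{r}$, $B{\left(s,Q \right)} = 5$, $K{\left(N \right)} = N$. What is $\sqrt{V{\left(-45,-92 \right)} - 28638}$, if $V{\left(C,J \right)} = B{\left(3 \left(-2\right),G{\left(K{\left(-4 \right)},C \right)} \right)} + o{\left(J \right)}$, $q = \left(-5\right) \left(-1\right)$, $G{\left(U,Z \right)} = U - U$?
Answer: $\sqrt{-28633 + 10 i \sqrt{23}} \approx 0.142 + 169.21 i$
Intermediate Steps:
$G{\left(U,Z \right)} = 0$
$q = 5$
$o{\left(r \right)} = 5 \sqrt{r}$
$V{\left(C,J \right)} = 5 + 5 \sqrt{J}$
$\sqrt{V{\left(-45,-92 \right)} - 28638} = \sqrt{\left(5 + 5 \sqrt{-92}\right) - 28638} = \sqrt{\left(5 + 5 \cdot 2 i \sqrt{23}\right) - 28638} = \sqrt{\left(5 + 10 i \sqrt{23}\right) - 28638} = \sqrt{-28633 + 10 i \sqrt{23}}$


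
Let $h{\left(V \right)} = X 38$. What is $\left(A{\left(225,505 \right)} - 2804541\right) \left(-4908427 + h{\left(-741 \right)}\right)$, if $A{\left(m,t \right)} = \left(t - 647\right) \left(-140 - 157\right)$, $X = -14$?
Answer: $13560346345953$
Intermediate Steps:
$A{\left(m,t \right)} = 192159 - 297 t$ ($A{\left(m,t \right)} = \left(-647 + t\right) \left(-297\right) = 192159 - 297 t$)
$h{\left(V \right)} = -532$ ($h{\left(V \right)} = \left(-14\right) 38 = -532$)
$\left(A{\left(225,505 \right)} - 2804541\right) \left(-4908427 + h{\left(-741 \right)}\right) = \left(\left(192159 - 149985\right) - 2804541\right) \left(-4908427 - 532\right) = \left(\left(192159 - 149985\right) - 2804541\right) \left(-4908959\right) = \left(42174 - 2804541\right) \left(-4908959\right) = \left(-2762367\right) \left(-4908959\right) = 13560346345953$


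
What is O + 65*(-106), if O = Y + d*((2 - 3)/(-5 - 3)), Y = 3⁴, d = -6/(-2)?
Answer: -54469/8 ≈ -6808.6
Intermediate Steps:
d = 3 (d = -6*(-½) = 3)
Y = 81
O = 651/8 (O = 81 + 3*((2 - 3)/(-5 - 3)) = 81 + 3*(-1/(-8)) = 81 + 3*(-1*(-⅛)) = 81 + 3*(⅛) = 81 + 3/8 = 651/8 ≈ 81.375)
O + 65*(-106) = 651/8 + 65*(-106) = 651/8 - 6890 = -54469/8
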